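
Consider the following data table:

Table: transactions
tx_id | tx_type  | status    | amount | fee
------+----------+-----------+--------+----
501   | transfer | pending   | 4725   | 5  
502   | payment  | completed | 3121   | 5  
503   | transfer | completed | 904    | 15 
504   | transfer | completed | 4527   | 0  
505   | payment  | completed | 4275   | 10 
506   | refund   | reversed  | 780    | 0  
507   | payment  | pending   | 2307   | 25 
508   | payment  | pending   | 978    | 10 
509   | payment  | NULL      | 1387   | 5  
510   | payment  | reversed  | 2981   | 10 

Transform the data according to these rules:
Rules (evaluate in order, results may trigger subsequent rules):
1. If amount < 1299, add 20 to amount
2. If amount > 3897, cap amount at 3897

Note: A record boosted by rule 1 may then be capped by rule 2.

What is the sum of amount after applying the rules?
24209

Step 1: Apply rule 1 to records with amount < 1299
  - 3 records get bonus of 20
  - Of these, 0 records then exceed 3897 and get capped
Step 2: Apply rule 2 to records with amount > 3897
  - 3 records (original) are capped
Step 3: Calculate final sum = 24209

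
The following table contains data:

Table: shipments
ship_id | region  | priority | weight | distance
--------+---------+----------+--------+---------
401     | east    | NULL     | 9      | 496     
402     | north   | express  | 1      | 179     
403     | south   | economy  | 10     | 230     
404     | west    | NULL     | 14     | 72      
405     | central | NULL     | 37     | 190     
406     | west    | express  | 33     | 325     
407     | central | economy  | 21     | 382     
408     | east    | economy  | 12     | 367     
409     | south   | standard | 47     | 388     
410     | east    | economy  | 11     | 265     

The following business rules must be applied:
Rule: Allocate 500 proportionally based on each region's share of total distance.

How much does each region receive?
central: 98.83, east: 194.89, north: 30.93, south: 106.77, west: 68.59

Step 1: Calculate total distance = 2894
Step 2: Calculate each region's proportion:
  central: 572/2894 = 19.77% → 98.83
  east: 1128/2894 = 38.98% → 194.89
  north: 179/2894 = 6.19% → 30.93
  south: 618/2894 = 21.35% → 106.77
  west: 397/2894 = 13.72% → 68.59
Step 3: Verify: sum of allocations ≈ 500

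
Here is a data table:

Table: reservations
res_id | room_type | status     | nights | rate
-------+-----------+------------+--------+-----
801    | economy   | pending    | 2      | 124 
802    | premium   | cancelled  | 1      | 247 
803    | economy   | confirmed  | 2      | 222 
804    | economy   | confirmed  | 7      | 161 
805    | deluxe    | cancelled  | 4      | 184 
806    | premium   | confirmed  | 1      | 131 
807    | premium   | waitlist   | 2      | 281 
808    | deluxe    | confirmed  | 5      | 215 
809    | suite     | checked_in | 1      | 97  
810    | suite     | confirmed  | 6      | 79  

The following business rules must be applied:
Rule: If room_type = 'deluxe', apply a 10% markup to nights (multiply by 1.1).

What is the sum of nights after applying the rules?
31.9

Step 1: Records with room_type = 'deluxe' have total nights = 9
Step 2: Apply multiplier: 9 × 1.1 = 9.9
Step 3: Other records total: 22
Step 4: Final sum = 9.9 + 22 = 31.9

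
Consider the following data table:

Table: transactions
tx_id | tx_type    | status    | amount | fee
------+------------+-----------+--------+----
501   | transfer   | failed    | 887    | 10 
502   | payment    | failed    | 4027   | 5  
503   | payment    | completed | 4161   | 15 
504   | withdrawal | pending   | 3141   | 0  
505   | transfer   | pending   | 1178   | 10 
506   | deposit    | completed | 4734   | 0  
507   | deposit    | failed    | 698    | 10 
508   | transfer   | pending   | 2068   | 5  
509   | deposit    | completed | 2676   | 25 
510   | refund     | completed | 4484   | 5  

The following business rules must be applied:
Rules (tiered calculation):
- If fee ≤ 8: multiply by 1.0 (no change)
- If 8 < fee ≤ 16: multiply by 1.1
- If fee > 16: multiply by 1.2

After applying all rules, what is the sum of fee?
94.5

Step 1: Tier 1 (fee ≤ 8): 5 records, sum = 15 × 1.0 = 15.0
Step 2: Tier 2 (8 < fee ≤ 16): 4 records, sum = 45 × 1.1 = 49.5
Step 3: Tier 3 (fee > 16): 1 records, sum = 25 × 1.2 = 30.0
Step 4: Final sum = 15.0 + 49.5 + 30.0 = 94.5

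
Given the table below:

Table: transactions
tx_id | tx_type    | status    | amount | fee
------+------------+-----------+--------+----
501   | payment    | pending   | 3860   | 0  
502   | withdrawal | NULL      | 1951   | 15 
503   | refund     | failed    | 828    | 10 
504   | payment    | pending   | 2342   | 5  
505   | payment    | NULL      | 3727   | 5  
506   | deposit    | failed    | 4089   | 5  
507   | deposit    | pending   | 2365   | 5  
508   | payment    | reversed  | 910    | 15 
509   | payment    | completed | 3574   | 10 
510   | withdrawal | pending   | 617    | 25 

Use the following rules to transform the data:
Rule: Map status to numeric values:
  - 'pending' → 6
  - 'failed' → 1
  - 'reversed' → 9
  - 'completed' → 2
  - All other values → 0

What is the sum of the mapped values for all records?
37

Step 1: Apply mapping to each record
Step 2: Count by status:
  'pending': 4 records × 6 = 24
  'failed': 2 records × 1 = 2
  'reversed': 1 records × 9 = 9
  'completed': 1 records × 2 = 2
Step 3: Sum all mapped values = 37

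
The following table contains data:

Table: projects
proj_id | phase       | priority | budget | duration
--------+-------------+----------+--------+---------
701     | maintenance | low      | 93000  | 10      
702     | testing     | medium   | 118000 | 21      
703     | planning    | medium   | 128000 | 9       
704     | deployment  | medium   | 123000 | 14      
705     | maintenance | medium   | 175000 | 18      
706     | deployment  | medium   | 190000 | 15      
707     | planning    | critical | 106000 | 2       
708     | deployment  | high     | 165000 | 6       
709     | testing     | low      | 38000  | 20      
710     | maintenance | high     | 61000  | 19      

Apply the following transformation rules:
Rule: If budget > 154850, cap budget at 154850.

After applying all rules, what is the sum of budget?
1131550

Step 1: 3 records have budget > 154850
Step 2: These records originally summed to 530000
Step 3: After capping: 3 × 154850 = 464550
Step 4: Unaffected records sum: 667000
Step 5: Final sum = 464550 + 667000 = 1131550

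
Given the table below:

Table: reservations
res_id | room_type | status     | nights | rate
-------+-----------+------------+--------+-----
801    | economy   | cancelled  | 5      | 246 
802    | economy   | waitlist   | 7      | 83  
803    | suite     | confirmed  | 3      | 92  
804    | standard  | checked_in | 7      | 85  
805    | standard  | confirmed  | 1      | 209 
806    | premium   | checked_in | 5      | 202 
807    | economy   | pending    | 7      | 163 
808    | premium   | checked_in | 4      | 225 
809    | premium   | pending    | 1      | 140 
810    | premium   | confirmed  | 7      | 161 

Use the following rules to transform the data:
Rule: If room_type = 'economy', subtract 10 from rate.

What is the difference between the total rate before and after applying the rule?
30

Step 1: Original sum of rate = 1606
Step 2: 3 records have room_type = 'economy'
Step 3: Each affected record changes by -10
Step 4: Total change = 3 × -10 = -30
Step 5: New sum = 1606 + -30 = 1576
Step 6: Difference = |1576 - 1606| = 30
        (Sum decreased by 30)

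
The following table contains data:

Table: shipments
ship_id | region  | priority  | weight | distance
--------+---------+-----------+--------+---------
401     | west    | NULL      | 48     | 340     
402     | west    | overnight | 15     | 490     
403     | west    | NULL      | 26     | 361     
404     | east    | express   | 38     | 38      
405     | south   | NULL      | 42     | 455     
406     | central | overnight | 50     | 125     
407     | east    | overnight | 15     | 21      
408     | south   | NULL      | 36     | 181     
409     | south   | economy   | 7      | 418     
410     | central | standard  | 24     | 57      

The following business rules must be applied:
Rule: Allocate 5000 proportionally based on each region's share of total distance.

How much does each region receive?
central: 366.05, east: 118.66, south: 2119.87, west: 2395.41

Step 1: Calculate total distance = 2486
Step 2: Calculate each region's proportion:
  central: 182/2486 = 7.32% → 366.05
  east: 59/2486 = 2.37% → 118.66
  south: 1054/2486 = 42.40% → 2119.87
  west: 1191/2486 = 47.91% → 2395.41
Step 3: Verify: sum of allocations ≈ 5000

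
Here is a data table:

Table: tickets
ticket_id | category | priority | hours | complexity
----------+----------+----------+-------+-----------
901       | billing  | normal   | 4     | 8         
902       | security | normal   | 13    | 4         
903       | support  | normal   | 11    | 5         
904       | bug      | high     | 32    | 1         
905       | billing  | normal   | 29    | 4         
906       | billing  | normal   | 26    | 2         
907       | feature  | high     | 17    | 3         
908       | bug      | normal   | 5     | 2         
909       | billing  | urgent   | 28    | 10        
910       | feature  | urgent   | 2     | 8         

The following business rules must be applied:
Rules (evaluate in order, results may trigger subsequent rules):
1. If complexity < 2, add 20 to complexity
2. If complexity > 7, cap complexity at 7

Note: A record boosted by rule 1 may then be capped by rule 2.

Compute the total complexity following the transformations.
48

Step 1: Apply rule 1 to records with complexity < 2
  - 1 records get bonus of 20
  - Of these, 1 records then exceed 7 and get capped
Step 2: Apply rule 2 to records with complexity > 7
  - 3 records (original) are capped
Step 3: Calculate final sum = 48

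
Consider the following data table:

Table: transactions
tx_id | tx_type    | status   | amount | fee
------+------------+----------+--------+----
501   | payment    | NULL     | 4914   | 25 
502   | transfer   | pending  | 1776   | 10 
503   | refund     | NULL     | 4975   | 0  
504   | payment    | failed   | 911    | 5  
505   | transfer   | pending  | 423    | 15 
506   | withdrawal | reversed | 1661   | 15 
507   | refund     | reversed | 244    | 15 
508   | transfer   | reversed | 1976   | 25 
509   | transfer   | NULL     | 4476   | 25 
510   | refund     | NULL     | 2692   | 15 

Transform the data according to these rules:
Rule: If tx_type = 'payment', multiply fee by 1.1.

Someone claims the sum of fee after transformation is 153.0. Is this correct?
Yes, the result is correct.

Step 1: Calculate the correct sum after transformation
Step 2: Apply multiplier 1.1 to records where tx_type = 'payment'
Step 3: Correct result = 153.0
Step 4: Claimed result = 153.0
Step 5: 153.0 = 153.0 ✓
Conclusion: The claimed result is correct.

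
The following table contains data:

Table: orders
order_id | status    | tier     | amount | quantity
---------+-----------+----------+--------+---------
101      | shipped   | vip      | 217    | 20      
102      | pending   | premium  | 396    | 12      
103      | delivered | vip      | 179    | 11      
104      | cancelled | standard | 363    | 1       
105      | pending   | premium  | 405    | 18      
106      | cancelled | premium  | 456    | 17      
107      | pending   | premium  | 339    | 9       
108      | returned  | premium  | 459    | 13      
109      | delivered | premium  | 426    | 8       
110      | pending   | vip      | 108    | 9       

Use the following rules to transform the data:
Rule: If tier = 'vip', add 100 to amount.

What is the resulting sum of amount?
3648

Step 1: Count records where tier = 'vip': 3
Step 2: Total bonus added: 3 × 100 = 300
Step 3: Original sum of amount: 3348
Step 4: Final sum = 3348 + 300 = 3648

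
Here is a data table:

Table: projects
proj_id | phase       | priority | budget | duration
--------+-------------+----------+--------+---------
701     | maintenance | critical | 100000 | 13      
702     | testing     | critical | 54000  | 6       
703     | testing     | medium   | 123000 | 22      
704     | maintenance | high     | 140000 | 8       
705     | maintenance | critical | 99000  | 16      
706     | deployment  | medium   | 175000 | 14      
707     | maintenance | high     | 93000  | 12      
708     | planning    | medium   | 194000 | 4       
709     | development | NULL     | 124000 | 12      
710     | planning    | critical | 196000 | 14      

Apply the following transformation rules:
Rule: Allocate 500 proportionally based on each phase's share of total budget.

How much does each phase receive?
deployment: 67.41, development: 47.77, maintenance: 166.41, planning: 150.23, testing: 68.18

Step 1: Calculate total budget = 1298000
Step 2: Calculate each phase's proportion:
  deployment: 175000/1298000 = 13.48% → 67.41
  development: 124000/1298000 = 9.55% → 47.77
  maintenance: 432000/1298000 = 33.28% → 166.41
  planning: 390000/1298000 = 30.05% → 150.23
  testing: 177000/1298000 = 13.64% → 68.18
Step 3: Verify: sum of allocations ≈ 500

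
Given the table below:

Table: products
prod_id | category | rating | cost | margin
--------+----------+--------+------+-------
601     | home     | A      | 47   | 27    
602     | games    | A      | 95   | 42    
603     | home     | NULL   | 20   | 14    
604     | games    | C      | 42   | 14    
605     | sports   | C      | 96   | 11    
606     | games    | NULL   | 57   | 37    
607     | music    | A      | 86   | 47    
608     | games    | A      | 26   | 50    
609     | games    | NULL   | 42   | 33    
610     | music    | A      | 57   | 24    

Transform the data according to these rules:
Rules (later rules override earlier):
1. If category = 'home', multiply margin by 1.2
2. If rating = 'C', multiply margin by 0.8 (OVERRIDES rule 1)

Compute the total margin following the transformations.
302.2

Step 1: Rule 2 takes priority for records with rating = 'C'
  - 2 records: 25 × 0.8 = 20.0
Step 2: Rule 1 applies to remaining records with category = 'home'
  - 2 records: 41 × 1.2 = 49.2
Step 3: Other records unchanged: 233
Step 4: Final sum = 20.0 + 49.2 + 233 = 302.2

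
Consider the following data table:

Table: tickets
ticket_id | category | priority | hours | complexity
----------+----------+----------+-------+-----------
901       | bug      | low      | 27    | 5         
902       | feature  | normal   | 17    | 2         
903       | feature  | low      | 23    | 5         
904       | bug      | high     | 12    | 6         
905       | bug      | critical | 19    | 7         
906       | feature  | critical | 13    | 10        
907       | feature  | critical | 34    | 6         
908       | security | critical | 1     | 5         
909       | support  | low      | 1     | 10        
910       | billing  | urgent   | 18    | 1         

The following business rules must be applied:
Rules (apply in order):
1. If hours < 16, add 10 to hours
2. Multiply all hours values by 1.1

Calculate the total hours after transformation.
225.5

Step 1: Apply Rule 1 - Add 10 to records with hours < 16
  - 4 records affected: 27 + (4 × 10) = 67
  - Unaffected records: 138
  - Sum after Rule 1: 205
Step 2: Apply Rule 2 - Multiply all by 1.1
  - 205 × 1.1 = 225.5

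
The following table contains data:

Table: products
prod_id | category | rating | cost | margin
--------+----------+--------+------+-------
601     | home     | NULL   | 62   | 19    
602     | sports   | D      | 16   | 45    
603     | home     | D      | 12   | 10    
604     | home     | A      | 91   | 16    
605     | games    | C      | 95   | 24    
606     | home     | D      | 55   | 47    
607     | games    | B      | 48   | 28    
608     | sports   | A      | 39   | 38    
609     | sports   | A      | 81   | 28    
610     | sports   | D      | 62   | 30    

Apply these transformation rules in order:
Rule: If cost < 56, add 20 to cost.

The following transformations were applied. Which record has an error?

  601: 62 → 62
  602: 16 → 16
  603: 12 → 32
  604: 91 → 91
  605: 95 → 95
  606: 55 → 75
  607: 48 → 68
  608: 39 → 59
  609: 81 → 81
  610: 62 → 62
Record 602 has an error. The correct transformed value should be 36, not 16.

Step 1: Check each record against the rule
Step 2: Record 602 has cost = 16
Step 3: Since 16 < 56, the bonus should have been applied
Step 4: Correct value = 36, but claimed value = 16
Conclusion: Record 602 has the error.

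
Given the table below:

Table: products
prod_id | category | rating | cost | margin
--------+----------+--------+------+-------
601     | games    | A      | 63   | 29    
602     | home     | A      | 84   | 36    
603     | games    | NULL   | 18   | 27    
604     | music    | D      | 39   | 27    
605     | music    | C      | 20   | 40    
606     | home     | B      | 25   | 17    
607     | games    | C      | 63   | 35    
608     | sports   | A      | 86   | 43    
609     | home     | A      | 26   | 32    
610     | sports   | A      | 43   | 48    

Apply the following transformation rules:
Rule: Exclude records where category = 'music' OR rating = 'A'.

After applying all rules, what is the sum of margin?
79

Step 1: Find records where category = 'music' OR rating = 'A'
Step 2: 7 records match, summing to 255
Step 3: Original sum: 334
Step 4: Remaining sum = 334 - 255 = 79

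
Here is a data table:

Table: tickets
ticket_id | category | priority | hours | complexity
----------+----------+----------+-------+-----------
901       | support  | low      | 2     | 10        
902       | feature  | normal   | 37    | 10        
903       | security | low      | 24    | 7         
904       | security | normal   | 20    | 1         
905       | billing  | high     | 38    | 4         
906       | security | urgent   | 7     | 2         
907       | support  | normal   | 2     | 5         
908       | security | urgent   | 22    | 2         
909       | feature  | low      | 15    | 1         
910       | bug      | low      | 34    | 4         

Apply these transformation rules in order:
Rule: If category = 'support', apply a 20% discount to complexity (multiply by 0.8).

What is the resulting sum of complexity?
43.0

Step 1: Records with category = 'support' have total complexity = 15
Step 2: Apply multiplier: 15 × 0.8 = 12.0
Step 3: Other records total: 31
Step 4: Final sum = 12.0 + 31 = 43.0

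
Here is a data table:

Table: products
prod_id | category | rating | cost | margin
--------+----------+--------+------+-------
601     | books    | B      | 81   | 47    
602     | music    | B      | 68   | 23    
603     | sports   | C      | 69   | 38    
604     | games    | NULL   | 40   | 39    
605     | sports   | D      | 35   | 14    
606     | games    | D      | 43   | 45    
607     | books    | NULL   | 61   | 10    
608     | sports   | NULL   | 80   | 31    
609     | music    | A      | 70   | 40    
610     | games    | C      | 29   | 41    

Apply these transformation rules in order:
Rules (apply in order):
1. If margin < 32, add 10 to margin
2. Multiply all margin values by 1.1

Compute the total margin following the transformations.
404.8

Step 1: Apply Rule 1 - Add 10 to records with margin < 32
  - 4 records affected: 78 + (4 × 10) = 118
  - Unaffected records: 250
  - Sum after Rule 1: 368
Step 2: Apply Rule 2 - Multiply all by 1.1
  - 368 × 1.1 = 404.8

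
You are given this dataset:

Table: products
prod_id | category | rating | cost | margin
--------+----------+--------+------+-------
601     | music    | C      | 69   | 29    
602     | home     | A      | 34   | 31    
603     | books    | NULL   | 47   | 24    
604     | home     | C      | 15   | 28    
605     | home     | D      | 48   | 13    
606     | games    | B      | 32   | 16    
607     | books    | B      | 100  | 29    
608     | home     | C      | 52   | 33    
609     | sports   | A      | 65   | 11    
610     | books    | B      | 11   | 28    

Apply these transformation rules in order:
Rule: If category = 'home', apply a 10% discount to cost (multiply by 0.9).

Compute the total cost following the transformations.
458.1

Step 1: Records with category = 'home' have total cost = 149
Step 2: Apply multiplier: 149 × 0.9 = 134.1
Step 3: Other records total: 324
Step 4: Final sum = 134.1 + 324 = 458.1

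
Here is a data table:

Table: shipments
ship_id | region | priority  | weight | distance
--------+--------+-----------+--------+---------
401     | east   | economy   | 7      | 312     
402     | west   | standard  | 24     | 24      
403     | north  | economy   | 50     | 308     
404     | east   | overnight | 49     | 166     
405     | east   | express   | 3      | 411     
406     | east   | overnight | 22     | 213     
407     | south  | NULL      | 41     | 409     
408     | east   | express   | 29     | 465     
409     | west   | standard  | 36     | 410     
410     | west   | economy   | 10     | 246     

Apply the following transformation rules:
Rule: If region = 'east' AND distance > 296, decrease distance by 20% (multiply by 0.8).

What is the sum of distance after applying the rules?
2726.4

Step 1: Find records where region = 'east' AND distance > 296
Step 2: 3 records match, summing to 1188
Step 3: After multiplier: 1188 × 0.8 = 950.4
Step 4: Unaffected records sum: 1776
Step 5: Final sum = 950.4 + 1776 = 2726.4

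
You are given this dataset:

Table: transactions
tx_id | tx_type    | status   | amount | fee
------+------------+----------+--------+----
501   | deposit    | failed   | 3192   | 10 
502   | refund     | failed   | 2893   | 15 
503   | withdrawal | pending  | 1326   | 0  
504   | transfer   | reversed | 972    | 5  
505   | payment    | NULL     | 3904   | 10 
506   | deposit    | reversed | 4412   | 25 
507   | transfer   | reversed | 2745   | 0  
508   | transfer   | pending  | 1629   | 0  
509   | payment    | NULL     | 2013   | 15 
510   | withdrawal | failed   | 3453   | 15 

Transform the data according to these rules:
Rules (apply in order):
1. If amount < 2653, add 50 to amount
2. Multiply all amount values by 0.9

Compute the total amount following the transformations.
24065.1

Step 1: Apply Rule 1 - Add 50 to records with amount < 2653
  - 4 records affected: 5940 + (4 × 50) = 6140
  - Unaffected records: 20599
  - Sum after Rule 1: 26739
Step 2: Apply Rule 2 - Multiply all by 0.9
  - 26739 × 0.9 = 24065.1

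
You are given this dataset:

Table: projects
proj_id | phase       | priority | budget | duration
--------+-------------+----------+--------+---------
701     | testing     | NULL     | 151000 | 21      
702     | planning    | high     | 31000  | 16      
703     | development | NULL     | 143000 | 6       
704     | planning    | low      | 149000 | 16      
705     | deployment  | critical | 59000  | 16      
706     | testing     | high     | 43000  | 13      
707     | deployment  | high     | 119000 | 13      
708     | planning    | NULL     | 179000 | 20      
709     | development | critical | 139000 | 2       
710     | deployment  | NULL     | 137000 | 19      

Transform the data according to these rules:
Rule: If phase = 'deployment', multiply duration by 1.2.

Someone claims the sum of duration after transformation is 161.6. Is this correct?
No, the correct result is 151.6.

Step 1: Calculate the correct sum after transformation
Step 2: Apply multiplier 1.2 to records where phase = 'deployment'
Step 3: Correct result = 151.6
Step 4: Claimed result = 161.6
Step 5: 151.6 ≠ 161.6
Conclusion: The claimed result is incorrect. The correct answer is 151.6.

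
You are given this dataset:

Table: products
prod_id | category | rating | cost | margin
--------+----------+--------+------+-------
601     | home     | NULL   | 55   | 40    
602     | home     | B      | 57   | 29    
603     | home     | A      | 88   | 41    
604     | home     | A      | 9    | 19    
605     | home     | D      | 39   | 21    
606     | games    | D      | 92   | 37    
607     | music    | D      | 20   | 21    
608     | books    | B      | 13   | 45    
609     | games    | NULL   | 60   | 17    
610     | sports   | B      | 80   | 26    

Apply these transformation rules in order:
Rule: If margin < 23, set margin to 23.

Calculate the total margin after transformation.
310

Step 1: 4 records have margin < 23
Step 2: These records originally summed to 78
Step 3: After setting to minimum: 4 × 23 = 92
Step 4: Unaffected records sum: 218
Step 5: Final sum = 92 + 218 = 310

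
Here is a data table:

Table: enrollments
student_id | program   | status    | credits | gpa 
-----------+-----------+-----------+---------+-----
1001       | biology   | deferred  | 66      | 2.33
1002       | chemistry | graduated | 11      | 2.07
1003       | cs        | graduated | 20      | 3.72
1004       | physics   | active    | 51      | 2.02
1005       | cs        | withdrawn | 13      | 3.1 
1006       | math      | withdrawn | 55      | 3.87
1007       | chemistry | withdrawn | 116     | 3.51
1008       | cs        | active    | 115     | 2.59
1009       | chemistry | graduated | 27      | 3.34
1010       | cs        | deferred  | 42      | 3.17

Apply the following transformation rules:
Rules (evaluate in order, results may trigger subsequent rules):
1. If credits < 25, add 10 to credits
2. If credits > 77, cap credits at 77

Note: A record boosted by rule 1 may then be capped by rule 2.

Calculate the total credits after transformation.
469

Step 1: Apply rule 1 to records with credits < 25
  - 3 records get bonus of 10
  - Of these, 0 records then exceed 77 and get capped
Step 2: Apply rule 2 to records with credits > 77
  - 2 records (original) are capped
Step 3: Calculate final sum = 469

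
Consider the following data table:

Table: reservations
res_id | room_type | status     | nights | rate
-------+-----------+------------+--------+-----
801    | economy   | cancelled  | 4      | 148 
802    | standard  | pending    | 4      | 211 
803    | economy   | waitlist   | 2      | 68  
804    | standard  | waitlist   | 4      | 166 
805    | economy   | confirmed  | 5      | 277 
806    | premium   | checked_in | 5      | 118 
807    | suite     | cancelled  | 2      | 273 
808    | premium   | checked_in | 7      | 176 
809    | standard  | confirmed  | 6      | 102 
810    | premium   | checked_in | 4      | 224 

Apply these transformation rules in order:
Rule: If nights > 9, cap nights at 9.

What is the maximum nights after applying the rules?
7

Step 1: Original maximum nights = 7
Step 2: Check cap of 9 against maximum
Step 3: No records exceed the cap (max 7 <= cap 9), so no capping applies
Step 4: Maximum after transformation = 7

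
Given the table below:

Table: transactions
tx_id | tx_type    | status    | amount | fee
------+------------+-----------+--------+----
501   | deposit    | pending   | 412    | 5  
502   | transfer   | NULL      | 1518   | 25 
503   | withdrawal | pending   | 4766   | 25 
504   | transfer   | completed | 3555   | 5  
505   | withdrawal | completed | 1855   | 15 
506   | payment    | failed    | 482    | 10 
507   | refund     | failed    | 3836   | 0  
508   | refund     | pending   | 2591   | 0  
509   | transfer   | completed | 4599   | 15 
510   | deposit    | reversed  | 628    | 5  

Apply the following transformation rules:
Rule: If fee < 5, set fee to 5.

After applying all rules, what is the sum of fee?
115

Step 1: 2 records have fee < 5
Step 2: These records originally summed to 0
Step 3: After setting to minimum: 2 × 5 = 10
Step 4: Unaffected records sum: 105
Step 5: Final sum = 10 + 105 = 115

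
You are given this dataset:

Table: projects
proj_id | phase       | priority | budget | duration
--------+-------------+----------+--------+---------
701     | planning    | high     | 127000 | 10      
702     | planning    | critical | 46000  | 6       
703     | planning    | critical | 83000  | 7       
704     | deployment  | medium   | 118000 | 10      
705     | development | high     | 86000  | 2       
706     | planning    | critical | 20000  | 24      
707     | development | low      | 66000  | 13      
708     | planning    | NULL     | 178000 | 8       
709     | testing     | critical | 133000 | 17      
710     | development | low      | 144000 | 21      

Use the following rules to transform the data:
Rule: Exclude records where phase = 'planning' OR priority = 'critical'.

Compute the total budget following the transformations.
414000

Step 1: Find records where phase = 'planning' OR priority = 'critical'
Step 2: 6 records match, summing to 587000
Step 3: Original sum: 1001000
Step 4: Remaining sum = 1001000 - 587000 = 414000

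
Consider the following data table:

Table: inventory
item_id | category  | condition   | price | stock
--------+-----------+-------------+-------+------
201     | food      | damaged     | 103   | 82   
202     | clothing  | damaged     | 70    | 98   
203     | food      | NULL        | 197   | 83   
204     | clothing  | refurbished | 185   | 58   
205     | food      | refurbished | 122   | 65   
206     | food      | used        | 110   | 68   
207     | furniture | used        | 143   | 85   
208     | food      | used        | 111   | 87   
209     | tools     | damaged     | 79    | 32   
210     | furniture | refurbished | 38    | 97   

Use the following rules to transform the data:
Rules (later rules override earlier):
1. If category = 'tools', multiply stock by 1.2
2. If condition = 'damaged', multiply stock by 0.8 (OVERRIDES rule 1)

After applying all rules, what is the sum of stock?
712.6

Step 1: Rule 2 takes priority for records with condition = 'damaged'
  - 3 records: 212 × 0.8 = 169.6
Step 2: Rule 1 applies to remaining records with category = 'tools'
  - 0 records: 0 × 1.2 = 0.0
Step 3: Other records unchanged: 543
Step 4: Final sum = 169.6 + 0.0 + 543 = 712.6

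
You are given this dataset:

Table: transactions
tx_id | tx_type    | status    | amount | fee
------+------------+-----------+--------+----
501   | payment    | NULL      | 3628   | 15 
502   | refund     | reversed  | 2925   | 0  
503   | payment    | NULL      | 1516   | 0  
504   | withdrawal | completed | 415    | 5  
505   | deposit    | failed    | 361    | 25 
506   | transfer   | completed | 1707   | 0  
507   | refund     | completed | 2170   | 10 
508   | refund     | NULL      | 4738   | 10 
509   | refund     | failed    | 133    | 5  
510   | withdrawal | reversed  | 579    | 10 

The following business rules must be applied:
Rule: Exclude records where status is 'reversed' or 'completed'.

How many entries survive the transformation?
5

Step 1: Count records to exclude
  - 2 (reversed) + 3 (completed) = 5 records
Step 2: Total records: 10
Step 3: Remaining = 10 - 5 = 5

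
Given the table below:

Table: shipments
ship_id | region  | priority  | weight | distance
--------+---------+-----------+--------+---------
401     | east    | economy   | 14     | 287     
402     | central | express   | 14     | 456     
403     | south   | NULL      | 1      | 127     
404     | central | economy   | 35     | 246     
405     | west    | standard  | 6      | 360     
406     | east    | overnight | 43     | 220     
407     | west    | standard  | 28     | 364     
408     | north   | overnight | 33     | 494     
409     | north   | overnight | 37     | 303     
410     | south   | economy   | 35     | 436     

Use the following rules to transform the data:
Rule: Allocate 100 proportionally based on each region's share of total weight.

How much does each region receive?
central: 19.92, east: 23.17, north: 28.46, south: 14.63, west: 13.82

Step 1: Calculate total weight = 246
Step 2: Calculate each region's proportion:
  central: 49/246 = 19.92% → 19.92
  east: 57/246 = 23.17% → 23.17
  north: 70/246 = 28.46% → 28.46
  south: 36/246 = 14.63% → 14.63
  west: 34/246 = 13.82% → 13.82
Step 3: Verify: sum of allocations ≈ 100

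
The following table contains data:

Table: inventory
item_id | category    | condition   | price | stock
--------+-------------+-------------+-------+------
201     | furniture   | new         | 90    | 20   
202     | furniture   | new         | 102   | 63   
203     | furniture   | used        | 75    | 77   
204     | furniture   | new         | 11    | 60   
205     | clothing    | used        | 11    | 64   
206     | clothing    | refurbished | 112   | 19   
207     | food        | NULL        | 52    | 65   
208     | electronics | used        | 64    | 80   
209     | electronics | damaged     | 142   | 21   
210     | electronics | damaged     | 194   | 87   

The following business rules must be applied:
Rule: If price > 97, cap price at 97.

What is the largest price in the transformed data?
97

Step 1: Original maximum price = 194
Step 2: Apply cap at 97
Step 3: 4 records had price > 97 and were capped
Step 4: Maximum after transformation = 97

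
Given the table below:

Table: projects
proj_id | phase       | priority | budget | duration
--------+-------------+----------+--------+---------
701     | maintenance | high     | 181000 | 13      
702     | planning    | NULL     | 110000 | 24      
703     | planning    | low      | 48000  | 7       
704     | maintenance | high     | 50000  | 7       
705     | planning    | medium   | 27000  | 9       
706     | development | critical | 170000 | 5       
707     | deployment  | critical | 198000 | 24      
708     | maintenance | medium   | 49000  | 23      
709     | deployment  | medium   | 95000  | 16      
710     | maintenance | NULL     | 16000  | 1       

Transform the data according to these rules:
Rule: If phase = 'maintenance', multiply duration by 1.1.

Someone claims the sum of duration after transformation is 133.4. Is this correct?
Yes, the result is correct.

Step 1: Calculate the correct sum after transformation
Step 2: Apply multiplier 1.1 to records where phase = 'maintenance'
Step 3: Correct result = 133.4
Step 4: Claimed result = 133.4
Step 5: 133.4 = 133.4 ✓
Conclusion: The claimed result is correct.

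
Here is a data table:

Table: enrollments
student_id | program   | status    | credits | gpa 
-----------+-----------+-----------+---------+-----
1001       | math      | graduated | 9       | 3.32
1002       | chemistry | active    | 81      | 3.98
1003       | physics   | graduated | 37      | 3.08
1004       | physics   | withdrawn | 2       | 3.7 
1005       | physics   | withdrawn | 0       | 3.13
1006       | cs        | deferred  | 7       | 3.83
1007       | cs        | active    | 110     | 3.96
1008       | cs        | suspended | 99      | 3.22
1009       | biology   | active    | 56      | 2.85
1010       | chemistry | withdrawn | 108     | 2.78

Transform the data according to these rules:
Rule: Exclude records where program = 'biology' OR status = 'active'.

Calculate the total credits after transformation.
262

Step 1: Find records where program = 'biology' OR status = 'active'
Step 2: 3 records match, summing to 247
Step 3: Original sum: 509
Step 4: Remaining sum = 509 - 247 = 262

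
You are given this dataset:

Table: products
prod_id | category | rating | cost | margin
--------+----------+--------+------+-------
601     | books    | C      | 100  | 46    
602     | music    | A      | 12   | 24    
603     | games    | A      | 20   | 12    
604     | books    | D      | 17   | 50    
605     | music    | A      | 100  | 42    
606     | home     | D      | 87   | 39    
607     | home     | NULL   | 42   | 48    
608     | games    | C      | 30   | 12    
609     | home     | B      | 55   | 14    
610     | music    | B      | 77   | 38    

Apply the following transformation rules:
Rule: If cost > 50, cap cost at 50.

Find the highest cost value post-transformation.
50

Step 1: Original maximum cost = 100
Step 2: Apply cap at 50
Step 3: 5 records had cost > 50 and were capped
Step 4: Maximum after transformation = 50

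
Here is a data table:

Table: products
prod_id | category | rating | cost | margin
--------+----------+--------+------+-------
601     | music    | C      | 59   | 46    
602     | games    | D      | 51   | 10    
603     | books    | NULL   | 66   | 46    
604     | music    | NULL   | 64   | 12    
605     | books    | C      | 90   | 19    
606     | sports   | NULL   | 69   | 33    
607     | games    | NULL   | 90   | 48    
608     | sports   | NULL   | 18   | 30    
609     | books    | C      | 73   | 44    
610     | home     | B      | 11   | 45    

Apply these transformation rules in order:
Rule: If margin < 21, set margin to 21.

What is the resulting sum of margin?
355

Step 1: 3 records have margin < 21
Step 2: These records originally summed to 41
Step 3: After setting to minimum: 3 × 21 = 63
Step 4: Unaffected records sum: 292
Step 5: Final sum = 63 + 292 = 355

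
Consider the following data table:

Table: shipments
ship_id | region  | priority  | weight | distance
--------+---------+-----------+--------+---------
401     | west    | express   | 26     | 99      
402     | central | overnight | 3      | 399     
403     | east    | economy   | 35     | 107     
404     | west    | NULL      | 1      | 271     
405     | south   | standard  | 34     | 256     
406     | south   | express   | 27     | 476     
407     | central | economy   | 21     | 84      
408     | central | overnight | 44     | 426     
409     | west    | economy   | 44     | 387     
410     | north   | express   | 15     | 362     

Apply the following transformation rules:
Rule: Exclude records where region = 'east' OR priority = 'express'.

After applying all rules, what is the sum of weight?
147

Step 1: Find records where region = 'east' OR priority = 'express'
Step 2: 4 records match, summing to 103
Step 3: Original sum: 250
Step 4: Remaining sum = 250 - 103 = 147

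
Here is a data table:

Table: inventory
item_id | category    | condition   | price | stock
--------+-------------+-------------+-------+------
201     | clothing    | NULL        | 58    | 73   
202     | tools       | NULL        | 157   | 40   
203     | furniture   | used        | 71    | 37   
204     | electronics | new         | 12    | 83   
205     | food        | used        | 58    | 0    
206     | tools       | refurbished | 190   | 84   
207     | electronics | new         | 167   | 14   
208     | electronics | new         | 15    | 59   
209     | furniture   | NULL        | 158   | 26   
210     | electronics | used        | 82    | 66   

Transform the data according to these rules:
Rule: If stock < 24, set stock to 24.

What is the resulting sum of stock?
516

Step 1: 2 records have stock < 24
Step 2: These records originally summed to 14
Step 3: After setting to minimum: 2 × 24 = 48
Step 4: Unaffected records sum: 468
Step 5: Final sum = 48 + 468 = 516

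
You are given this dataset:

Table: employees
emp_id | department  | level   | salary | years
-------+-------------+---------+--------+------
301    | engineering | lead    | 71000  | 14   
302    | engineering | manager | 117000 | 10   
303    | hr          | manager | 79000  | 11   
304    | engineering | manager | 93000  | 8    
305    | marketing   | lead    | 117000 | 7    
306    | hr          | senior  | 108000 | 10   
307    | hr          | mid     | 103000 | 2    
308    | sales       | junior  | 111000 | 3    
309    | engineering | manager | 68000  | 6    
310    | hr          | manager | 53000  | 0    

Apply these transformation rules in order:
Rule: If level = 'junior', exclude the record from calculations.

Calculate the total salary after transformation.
809000

Step 1: Identify records where level = 'junior'
Step 2: The excluded records sum to 111000
Step 3: Original total salary = 920000
Step 4: Remaining total = 920000 - 111000 = 809000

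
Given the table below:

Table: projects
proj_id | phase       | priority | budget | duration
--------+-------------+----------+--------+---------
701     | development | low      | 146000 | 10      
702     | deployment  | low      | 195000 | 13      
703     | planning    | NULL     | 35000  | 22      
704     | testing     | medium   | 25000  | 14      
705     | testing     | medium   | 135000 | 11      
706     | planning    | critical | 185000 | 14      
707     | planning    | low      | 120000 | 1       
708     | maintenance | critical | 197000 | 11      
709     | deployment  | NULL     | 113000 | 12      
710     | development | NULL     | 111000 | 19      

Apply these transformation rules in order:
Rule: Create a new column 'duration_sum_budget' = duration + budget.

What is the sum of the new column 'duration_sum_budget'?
1262127

Step 1: For each record, compute duration + budget
Example calculations:
  10 + 146000 = 146010
  13 + 195000 = 195013
  22 + 35000 = 35022
  ...
Step 2: Sum all derived values
Step 3: Total = 1262127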